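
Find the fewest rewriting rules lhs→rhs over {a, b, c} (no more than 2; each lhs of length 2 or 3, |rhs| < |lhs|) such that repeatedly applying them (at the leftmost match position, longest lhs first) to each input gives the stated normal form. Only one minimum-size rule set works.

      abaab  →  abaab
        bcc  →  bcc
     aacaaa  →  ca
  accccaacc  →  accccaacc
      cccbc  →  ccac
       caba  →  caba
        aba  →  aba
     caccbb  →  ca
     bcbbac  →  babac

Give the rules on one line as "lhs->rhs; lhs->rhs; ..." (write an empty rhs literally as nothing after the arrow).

aca->c; cb->a

  | abaab
  | bcc
  | aacaaa => acaa => ca
  | accccaacc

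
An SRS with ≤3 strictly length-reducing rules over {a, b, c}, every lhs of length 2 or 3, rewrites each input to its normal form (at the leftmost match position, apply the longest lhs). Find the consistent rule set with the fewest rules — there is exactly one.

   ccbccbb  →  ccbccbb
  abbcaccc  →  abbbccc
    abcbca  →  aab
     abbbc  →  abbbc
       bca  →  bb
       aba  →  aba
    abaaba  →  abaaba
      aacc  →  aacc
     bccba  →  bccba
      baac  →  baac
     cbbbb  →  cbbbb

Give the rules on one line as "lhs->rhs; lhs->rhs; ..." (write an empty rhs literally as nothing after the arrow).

bcb->a; ca->b

  | ccbccbb
  | abbcaccc => abbbccc
  | abcbca => aaca => aab
  | abbbc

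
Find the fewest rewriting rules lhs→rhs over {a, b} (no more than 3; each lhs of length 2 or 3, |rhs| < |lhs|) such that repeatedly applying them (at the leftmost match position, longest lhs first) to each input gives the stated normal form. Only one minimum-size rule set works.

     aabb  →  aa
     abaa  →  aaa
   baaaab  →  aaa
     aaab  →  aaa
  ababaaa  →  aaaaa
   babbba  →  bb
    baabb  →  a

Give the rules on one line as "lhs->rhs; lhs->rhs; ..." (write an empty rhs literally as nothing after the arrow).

  | aabb => aab => aa
  | abaa => aaa
  | baaaab => aaab => aaa
  | aaab => aaa

ab->a; ba->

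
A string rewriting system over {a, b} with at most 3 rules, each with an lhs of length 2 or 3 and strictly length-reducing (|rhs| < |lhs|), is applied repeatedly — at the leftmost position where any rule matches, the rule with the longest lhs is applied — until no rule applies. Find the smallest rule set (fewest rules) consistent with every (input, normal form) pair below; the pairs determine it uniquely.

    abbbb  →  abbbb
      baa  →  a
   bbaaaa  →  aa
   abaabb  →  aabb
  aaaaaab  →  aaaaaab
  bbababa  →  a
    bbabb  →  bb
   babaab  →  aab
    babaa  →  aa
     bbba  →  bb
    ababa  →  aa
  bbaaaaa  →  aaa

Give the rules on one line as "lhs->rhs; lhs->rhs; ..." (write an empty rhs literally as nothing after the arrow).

ba->; bab->

  | abbbb
  | baa => a
  | bbaaaa => baaa => aa
  | abaabb => aabb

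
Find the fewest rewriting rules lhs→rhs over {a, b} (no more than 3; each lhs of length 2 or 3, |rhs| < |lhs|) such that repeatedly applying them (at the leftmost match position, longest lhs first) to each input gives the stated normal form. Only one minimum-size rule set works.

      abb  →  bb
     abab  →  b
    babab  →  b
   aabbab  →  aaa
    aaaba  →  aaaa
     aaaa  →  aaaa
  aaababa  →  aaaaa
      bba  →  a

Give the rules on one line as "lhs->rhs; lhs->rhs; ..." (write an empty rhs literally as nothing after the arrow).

  | abb => bb
  | abab => bab => ab => b
  | babab => abab => bab => ab => b
  | aabbab => aabab => aaab => aaa

aab->aa; ab->b; ba->a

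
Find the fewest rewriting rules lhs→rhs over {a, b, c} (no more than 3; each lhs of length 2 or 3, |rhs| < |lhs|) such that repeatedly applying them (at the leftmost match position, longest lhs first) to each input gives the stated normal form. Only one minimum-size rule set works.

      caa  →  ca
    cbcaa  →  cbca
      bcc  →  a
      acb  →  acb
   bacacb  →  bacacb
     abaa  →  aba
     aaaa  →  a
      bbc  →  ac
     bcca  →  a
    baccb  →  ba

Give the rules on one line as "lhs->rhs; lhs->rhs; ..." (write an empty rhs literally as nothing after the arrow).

  | caa => ca
  | cbcaa => cbca
  | bcc => bb => a
  | acb

aa->a; bb->a; cc->b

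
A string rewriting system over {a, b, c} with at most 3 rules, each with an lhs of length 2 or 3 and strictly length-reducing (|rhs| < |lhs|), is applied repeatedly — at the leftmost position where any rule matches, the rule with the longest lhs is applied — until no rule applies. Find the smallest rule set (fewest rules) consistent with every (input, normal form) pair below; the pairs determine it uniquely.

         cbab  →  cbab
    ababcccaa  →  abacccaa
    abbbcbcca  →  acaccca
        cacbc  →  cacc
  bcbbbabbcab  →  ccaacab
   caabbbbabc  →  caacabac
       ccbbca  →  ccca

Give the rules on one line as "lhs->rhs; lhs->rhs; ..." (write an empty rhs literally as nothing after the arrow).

  | cbab
  | ababcccaa => abacccaa
  | abbbcbcca => acacbcca => acaccca
  | cacbc => cacc

bbb->ca; bc->c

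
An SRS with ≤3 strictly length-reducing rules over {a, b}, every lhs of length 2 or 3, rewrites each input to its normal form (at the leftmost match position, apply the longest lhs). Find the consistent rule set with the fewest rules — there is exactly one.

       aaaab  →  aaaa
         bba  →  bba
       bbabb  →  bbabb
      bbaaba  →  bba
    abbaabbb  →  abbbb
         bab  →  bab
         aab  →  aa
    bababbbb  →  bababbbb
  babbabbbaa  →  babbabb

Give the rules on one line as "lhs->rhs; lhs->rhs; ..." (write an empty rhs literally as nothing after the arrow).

  | aaaab => aaaa
  | bba
  | bbabb
  | bbaaba => bba

aab->aa; baa->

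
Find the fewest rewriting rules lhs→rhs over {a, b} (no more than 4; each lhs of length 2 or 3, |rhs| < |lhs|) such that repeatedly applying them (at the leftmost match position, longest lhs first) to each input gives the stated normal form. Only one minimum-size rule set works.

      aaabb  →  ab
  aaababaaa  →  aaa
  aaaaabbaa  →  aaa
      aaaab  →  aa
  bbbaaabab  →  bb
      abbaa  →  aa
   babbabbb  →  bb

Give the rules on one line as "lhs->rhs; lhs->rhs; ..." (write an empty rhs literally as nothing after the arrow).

aab->; abb->; bbb->bb

  | aaabb => ab
  | aaababaaa => aabaaa => aaa
  | aaaaabbaa => aaabaa => aaa
  | aaaab => aa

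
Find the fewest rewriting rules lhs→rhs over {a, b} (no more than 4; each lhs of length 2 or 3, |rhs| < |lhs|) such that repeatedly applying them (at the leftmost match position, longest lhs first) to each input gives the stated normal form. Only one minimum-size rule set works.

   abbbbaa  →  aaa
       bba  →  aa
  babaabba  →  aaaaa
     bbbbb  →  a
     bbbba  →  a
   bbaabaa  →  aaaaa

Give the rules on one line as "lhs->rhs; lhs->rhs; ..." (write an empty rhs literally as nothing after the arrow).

ba->a; bb->a; bbb->

  | abbbbaa => abaa => aaa
  | bba => aa
  | babaabba => abaabba => aaabba => aaaaa
  | bbbbb => bb => a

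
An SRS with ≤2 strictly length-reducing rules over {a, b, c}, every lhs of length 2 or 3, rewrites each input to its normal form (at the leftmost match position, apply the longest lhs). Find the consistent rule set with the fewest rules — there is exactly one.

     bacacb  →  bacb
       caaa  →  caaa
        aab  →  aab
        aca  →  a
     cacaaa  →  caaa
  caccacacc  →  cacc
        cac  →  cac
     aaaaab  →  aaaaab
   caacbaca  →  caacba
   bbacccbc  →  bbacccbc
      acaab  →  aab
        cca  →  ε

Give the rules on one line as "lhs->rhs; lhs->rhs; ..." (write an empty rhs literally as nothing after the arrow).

aca->a; cca->

  | bacacb => bacb
  | caaa
  | aab
  | aca => a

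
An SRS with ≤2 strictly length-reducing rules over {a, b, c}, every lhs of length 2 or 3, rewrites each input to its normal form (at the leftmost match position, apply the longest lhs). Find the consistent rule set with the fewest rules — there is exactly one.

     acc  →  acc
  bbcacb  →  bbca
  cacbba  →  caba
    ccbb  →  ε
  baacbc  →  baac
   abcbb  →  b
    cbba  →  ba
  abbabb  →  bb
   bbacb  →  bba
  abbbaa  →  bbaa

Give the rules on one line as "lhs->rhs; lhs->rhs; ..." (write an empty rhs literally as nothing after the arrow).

abb->b; cb->

  | acc
  | bbcacb => bbca
  | cacbba => caba
  | ccbb => cb => ε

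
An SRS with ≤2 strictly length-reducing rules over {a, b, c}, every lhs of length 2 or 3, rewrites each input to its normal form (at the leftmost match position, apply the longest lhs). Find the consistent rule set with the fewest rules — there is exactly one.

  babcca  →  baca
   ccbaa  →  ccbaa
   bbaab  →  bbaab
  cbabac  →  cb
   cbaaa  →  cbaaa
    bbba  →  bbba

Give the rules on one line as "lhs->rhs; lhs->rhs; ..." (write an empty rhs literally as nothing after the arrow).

aba->b; bc->

  | babcca => baca
  | ccbaa
  | bbaab
  | cbabac => cbbc => cb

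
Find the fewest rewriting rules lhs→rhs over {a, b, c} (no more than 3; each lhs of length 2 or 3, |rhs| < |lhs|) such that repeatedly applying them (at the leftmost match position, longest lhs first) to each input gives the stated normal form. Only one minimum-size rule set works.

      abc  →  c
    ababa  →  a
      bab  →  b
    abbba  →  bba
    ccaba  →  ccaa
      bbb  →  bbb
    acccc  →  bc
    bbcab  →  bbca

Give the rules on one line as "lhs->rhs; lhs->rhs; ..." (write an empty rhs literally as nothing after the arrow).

ab->; cab->ca; ccc->bb

  | abc => c
  | ababa => aba => a
  | bab => b
  | abbba => bba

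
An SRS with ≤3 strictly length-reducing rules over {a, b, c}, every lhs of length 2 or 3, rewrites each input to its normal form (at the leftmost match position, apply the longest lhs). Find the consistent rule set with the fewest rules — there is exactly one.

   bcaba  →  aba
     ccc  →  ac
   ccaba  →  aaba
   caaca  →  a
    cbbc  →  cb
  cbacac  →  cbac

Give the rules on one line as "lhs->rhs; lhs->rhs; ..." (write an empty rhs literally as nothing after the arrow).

bc->; ca->; cc->a

  | bcaba => aba
  | ccc => ac
  | ccaba => aaba
  | caaca => aca => a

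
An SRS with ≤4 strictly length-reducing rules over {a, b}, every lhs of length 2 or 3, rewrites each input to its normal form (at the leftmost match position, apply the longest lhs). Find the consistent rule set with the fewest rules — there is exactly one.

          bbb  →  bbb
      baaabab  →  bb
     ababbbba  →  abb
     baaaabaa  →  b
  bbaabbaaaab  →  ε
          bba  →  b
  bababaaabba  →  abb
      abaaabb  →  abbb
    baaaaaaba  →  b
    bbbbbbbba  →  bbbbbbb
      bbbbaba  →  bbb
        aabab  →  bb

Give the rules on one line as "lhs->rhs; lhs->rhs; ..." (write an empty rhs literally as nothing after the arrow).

  | bbb
  | baaabab => bbabab => bbab => bb
  | ababbbba => abbba => abb
  | baaaabaa => bbaabaa => babaa => aa => b

aa->b; bab->; bba->b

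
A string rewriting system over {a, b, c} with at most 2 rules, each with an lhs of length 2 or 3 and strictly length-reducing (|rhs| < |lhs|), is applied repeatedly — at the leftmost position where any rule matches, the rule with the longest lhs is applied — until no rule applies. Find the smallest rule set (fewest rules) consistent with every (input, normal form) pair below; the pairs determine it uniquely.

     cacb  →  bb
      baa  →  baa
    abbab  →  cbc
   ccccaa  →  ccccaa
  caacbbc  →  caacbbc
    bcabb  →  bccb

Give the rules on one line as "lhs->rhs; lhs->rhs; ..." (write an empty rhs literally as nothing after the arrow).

  | cacb => bb
  | baa
  | abbab => cbab => cbc
  | ccccaa

ab->c; cac->b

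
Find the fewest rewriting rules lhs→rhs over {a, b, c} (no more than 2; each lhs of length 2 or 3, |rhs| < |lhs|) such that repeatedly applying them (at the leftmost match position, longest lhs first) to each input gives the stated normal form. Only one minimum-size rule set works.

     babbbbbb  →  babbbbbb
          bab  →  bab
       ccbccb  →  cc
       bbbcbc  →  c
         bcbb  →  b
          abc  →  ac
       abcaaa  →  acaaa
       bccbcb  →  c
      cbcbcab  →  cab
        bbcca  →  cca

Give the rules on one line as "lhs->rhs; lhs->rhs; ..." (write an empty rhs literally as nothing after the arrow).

bc->c; cb->

  | babbbbbb
  | bab
  | ccbccb => cccb => cc
  | bbbcbc => bbcbc => bcbc => cbc => c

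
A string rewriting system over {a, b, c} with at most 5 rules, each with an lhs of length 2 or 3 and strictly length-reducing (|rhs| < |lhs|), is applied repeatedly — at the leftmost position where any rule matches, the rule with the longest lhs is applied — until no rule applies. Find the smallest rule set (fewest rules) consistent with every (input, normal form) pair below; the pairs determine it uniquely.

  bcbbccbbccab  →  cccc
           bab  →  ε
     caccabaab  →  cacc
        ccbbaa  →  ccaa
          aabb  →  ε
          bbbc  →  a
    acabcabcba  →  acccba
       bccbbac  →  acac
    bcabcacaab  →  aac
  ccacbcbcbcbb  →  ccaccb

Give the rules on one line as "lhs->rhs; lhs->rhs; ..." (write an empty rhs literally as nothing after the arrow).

ab->b; bb->; bc->a; cab->c

  | bcbbccbbccab => abbccbbccab => bbccbbccab => ccbbccab => ccccab => cccc
  | bab => bb => ε
  | caccabaab => caccaab => caccab => cacc
  | ccbbaa => ccaa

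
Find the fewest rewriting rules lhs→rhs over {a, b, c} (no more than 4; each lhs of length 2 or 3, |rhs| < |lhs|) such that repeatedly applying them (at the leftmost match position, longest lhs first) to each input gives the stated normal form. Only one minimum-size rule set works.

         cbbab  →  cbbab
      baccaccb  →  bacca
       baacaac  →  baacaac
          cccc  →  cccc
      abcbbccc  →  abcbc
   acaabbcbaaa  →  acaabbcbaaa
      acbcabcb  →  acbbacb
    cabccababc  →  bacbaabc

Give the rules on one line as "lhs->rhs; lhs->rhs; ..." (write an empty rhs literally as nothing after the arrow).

bcc->; cab->ba; ccb->

  | cbbab
  | baccaccb => bacca
  | baacaac
  | cccc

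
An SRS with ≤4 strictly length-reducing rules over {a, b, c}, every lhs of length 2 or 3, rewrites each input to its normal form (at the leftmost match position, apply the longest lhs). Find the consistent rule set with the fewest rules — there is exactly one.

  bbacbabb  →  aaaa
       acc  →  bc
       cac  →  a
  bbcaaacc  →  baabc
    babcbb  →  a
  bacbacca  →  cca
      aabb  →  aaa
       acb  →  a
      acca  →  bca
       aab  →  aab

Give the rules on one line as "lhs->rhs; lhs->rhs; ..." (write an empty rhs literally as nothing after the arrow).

aba->; ac->b; bb->a; cb->a

  | bbacbabb => aacbabb => abbabb => aaabb => aaaa
  | acc => bc
  | cac => cb => a
  | bbcaaacc => acaaacc => baaacc => baabc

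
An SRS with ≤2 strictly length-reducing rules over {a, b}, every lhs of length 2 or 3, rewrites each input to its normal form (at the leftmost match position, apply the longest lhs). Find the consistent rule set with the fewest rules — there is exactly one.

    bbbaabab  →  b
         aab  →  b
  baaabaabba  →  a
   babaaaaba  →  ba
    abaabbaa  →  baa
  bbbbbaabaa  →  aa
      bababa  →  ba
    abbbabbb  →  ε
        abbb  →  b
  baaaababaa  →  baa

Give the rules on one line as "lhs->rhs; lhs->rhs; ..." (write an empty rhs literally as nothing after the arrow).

  | bbbaabab => baabab => babab => bbab => ab => b
  | aab => ab => b
  | baaabaabba => baabaabba => babaabba => bbaabba => aabba => abba => bba => a
  | babaaaaba => bbaaaaba => aaaaba => aaaba => aaba => aba => ba

ab->b; bb->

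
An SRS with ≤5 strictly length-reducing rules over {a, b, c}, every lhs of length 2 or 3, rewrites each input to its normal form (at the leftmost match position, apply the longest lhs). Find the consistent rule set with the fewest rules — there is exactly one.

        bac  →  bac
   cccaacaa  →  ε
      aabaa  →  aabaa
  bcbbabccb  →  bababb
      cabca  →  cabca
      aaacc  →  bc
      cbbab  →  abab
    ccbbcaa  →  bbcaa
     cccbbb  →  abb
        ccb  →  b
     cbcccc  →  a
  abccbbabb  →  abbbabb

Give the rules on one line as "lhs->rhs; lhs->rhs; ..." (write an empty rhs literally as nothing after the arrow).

aaa->bc; aca->c; cb->a; cc->

  | bac
  | cccaacaa => caacaa => caca => cc => ε
  | aabaa
  | bcbbabccb => bababccb => bababb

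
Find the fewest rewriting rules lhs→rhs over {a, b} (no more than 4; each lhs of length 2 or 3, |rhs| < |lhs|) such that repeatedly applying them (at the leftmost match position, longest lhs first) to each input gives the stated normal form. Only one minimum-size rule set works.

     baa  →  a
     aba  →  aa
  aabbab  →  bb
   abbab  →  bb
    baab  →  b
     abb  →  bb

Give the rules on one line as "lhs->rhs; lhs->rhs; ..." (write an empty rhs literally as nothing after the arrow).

ab->b; aba->aa; ba->

  | baa => a
  | aba => aa
  | aabbab => abbab => bbab => bb
  | abbab => bbab => bb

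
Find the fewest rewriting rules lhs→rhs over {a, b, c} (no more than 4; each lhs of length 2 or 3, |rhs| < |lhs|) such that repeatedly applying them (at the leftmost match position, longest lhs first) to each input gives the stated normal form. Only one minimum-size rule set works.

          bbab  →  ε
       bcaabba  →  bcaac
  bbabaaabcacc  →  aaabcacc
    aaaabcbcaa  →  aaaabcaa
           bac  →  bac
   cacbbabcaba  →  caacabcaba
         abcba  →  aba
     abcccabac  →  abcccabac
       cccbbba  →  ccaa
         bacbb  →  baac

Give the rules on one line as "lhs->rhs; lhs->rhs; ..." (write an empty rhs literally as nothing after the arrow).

bba->c; cb->; cbb->ac

  | bbab => cb => ε
  | bcaabba => bcaac
  | bbabaaabcacc => cbaaabcacc => aaabcacc
  | aaaabcbcaa => aaaabcaa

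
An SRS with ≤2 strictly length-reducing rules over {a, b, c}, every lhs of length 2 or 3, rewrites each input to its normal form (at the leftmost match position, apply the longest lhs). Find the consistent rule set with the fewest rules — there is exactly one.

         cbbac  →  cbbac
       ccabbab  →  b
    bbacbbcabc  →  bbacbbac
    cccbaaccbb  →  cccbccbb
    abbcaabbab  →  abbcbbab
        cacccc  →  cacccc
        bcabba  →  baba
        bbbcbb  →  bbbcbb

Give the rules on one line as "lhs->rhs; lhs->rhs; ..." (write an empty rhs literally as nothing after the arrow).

  | cbbac
  | ccabbab => cabab => aab => b
  | bbacbbcabc => bbacbbac
  | cccbaaccbb => cccbccbb

aa->; cab->a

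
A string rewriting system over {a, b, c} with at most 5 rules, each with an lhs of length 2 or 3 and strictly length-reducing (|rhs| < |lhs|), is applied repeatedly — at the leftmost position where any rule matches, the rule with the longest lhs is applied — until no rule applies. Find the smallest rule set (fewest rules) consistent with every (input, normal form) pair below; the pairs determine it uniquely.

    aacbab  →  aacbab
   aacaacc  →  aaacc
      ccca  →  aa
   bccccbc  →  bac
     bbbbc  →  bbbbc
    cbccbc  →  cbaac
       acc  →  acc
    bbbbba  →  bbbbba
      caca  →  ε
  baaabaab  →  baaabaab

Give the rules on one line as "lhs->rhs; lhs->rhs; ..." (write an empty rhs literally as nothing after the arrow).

bcb->b; ca->; cca->cb; ccb->aa

  | aacbab
  | aacaacc => aaacc
  | ccca => ccb => aa
  | bccccbc => bccaac => bcbac => bac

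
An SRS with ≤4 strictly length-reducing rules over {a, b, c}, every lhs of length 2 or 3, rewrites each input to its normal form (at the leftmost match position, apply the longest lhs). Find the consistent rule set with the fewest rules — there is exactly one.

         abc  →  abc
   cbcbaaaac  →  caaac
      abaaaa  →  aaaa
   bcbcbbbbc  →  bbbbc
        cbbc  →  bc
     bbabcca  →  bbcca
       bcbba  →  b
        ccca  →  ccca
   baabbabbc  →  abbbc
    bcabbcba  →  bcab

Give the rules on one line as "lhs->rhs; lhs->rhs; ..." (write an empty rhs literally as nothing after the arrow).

ba->; bcb->b; cbb->b

  | abc
  | cbcbaaaac => cbaaaac => caaac
  | abaaaa => aaaa
  | bcbcbbbbc => bcbbbbc => bbbbc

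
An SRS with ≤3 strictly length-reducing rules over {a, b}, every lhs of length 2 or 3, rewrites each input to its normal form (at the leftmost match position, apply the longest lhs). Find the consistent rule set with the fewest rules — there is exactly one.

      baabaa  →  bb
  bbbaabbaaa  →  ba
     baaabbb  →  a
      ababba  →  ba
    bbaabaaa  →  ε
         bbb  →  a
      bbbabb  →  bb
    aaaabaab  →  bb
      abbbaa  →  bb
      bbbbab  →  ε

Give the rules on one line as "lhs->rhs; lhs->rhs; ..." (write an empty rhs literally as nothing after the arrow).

aa->; ab->; bbb->a

  | baabaa => bbaa => bb
  | bbbaabbaaa => aaabbaaa => abbaaa => baaa => ba
  | baaabbb => babbb => bbb => a
  | ababba => abba => ba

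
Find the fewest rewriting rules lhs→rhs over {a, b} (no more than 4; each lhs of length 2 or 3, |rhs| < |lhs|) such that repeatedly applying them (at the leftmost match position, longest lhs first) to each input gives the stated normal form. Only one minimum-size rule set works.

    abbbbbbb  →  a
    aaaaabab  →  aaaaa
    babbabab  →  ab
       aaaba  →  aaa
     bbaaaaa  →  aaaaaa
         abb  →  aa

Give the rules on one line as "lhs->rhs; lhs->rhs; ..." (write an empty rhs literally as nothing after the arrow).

ba->; bab->; bb->a; bbb->ba

  | abbbbbbb => ababbbb => abbb => aba => a
  | aaaaabab => aaaaa
  | babbabab => babab => ab
  | aaaba => aaa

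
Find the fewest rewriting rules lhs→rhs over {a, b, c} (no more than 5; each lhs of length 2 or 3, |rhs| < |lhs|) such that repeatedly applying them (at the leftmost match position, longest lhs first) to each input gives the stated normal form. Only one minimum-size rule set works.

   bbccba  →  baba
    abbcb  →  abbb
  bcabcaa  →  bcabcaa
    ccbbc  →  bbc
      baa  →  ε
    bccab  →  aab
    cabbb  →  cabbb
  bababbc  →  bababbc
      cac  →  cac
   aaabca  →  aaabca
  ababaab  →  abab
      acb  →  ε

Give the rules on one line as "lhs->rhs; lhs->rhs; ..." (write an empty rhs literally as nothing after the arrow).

acb->; baa->; bcc->a; cb->b

  | bbccba => baba
  | abbcb => abbb
  | bcabcaa
  | ccbbc => cbbc => bbc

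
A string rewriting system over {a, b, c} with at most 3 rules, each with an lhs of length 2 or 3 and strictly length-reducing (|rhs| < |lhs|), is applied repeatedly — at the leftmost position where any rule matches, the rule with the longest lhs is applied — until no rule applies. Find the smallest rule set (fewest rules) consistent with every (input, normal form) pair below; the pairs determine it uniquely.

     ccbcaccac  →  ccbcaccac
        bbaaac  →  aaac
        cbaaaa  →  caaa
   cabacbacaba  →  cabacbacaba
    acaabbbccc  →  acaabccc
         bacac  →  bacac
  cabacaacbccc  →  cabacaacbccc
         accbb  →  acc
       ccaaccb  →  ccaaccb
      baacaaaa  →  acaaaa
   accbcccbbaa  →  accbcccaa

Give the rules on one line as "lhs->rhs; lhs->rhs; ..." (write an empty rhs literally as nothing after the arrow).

baa->a; bb->

  | ccbcaccac
  | bbaaac => aaac
  | cbaaaa => caaa
  | cabacbacaba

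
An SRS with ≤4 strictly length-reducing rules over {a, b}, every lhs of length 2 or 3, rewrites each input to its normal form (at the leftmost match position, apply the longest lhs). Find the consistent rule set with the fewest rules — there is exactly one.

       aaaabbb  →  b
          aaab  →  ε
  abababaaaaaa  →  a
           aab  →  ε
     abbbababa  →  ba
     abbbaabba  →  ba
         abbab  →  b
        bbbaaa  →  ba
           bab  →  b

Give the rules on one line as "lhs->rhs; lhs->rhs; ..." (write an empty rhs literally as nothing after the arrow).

aa->a; ab->; bb->b

  | aaaabbb => aaabbb => aabbb => abbb => bb => b
  | aaab => aab => ab => ε
  | abababaaaaaa => ababaaaaaa => abaaaaaa => aaaaaa => aaaaa => aaaa => aaa => aa => a
  | aab => ab => ε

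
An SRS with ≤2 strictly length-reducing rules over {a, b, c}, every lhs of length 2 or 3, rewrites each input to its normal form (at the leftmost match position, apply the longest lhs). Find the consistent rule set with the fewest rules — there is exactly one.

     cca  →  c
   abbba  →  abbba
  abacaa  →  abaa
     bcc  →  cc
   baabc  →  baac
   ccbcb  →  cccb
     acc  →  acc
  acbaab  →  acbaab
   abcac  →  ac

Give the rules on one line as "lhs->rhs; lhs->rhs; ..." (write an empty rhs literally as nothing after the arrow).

bc->c; ca->

  | cca => c
  | abbba
  | abacaa => abaa
  | bcc => cc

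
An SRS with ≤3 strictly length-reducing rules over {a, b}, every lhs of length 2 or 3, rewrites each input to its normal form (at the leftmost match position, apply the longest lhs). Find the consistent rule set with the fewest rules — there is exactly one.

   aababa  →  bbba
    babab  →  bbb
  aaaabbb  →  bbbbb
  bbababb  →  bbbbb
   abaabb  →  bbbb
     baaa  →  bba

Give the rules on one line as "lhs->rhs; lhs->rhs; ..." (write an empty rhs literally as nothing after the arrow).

aa->b; ab->b

  | aababa => bbaba => bbba
  | babab => bbab => bbb
  | aaaabbb => baabbb => bbbbb
  | bbababb => bbbabb => bbbbb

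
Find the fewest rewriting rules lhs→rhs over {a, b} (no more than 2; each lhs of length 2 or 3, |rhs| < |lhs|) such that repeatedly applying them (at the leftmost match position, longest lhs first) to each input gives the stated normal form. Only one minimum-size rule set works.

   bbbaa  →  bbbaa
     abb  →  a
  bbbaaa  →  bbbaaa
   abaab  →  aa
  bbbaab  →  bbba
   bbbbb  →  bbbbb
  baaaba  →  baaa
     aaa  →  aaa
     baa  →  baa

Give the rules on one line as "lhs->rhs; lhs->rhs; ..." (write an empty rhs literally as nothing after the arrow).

  | bbbaa
  | abb => ab => a
  | bbbaaa
  | abaab => aaab => aa

aab->a; ab->a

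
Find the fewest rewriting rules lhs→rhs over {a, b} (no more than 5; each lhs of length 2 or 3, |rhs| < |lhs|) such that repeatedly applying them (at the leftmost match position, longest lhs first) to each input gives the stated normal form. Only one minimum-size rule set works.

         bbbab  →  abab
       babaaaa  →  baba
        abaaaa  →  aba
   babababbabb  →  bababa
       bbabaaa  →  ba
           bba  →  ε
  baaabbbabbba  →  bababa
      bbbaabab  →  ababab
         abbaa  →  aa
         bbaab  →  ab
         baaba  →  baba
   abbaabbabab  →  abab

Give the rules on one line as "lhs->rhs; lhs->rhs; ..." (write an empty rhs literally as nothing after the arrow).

  | bbbab => abab
  | babaaaa => babaaa => babaa => baba
  | abaaaa => abaaa => abaa => aba
  | babababbabb => babababb => bababaa => bababa

aab->ab; baa->ba; bb->a; bba->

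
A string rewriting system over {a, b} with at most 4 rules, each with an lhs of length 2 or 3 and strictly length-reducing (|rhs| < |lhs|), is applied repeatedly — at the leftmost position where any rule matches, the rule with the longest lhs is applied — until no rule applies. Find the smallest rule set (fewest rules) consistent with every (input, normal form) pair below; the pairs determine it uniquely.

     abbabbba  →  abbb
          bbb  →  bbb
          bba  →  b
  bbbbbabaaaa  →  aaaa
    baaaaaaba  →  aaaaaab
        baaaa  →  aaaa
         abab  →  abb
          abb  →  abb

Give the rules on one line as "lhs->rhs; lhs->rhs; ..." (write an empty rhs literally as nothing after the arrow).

aba->ab; ba->; baa->aa

  | abbabbba => abbbba => abbb
  | bbb
  | bba => b
  | bbbbbabaaaa => bbbbbaaaa => bbbbaaaa => bbbaaaa => bbaaaa => baaaa => aaaa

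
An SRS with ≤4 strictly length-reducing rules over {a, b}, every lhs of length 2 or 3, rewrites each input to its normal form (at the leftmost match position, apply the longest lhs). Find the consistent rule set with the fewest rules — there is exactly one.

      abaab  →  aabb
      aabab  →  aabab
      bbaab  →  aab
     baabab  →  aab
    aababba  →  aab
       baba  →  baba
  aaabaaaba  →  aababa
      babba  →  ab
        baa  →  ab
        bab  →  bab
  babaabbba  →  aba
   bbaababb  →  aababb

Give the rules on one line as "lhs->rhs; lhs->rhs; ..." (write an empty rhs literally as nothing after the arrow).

  | abaab => aabb
  | aabab
  | bbaab => aab
  | baabab => abbab => aab

aaa->aa; baa->ab; bba->a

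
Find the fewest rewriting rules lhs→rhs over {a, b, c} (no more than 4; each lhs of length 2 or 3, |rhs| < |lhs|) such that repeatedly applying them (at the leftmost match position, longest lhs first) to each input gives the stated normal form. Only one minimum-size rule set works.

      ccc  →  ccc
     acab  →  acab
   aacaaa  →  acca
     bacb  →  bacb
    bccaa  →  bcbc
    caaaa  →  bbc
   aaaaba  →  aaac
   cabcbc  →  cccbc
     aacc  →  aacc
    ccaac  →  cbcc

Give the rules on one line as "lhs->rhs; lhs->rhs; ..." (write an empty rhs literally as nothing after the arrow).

  | ccc
  | acab
  | aacaaa => aabca => acca
  | bacb

aba->c; abc->cc; caa->bc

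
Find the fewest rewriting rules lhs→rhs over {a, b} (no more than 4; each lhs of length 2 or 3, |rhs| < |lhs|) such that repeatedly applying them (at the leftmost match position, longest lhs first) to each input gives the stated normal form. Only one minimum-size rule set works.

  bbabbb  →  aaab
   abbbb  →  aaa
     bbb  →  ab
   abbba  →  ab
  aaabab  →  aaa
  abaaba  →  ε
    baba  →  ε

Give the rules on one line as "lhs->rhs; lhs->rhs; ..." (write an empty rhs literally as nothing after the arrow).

  | bbabbb => aabbb => aaab
  | abbbb => aabb => aaa
  | bbb => ab
  | abbba => aaba => ab

aba->b; ba->; bb->a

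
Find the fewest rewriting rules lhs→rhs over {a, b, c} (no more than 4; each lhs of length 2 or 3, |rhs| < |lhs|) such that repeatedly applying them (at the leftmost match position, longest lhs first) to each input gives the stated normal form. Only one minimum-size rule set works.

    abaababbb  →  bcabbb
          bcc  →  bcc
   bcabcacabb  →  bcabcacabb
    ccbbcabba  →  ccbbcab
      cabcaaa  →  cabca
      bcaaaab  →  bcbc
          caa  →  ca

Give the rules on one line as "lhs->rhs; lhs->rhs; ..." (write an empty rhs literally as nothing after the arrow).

  | abaababbb => aababbb => bcabbb
  | bcc
  | bcabcacabb
  | ccbbcabba => ccbbcab

aa->a; aab->bc; ba->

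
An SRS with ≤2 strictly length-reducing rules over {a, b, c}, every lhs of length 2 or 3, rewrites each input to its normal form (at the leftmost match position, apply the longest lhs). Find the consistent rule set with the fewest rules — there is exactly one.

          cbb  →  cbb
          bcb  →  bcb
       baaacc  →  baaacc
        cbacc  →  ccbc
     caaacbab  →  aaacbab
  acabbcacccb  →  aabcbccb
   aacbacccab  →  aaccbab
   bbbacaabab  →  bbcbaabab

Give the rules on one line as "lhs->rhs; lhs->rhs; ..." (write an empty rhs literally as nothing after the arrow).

bac->cb; ca->a

  | cbb
  | bcb
  | baaacc
  | cbacc => ccbc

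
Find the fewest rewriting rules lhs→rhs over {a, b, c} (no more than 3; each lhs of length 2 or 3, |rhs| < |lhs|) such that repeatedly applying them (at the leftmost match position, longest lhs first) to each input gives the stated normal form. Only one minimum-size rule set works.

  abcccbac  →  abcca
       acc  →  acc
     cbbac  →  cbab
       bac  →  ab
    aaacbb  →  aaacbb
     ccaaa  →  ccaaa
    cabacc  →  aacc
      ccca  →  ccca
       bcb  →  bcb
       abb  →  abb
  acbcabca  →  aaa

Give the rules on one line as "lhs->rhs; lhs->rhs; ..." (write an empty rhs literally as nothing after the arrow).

bac->ab; cab->a

  | abcccbac => abcccab => abcca
  | acc
  | cbbac => cbab
  | bac => ab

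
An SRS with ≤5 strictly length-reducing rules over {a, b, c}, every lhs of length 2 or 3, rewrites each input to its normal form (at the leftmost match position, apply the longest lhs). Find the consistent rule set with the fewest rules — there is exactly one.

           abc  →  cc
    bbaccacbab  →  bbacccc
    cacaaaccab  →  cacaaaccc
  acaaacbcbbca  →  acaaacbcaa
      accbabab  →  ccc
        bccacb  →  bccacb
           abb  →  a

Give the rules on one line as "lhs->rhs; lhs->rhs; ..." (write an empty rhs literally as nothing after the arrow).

ab->c; abb->a; bbc->a; cba->ba

  | abc => cc
  | bbaccacbab => bbaccabab => bbacccab => bbacccc
  | cacaaaccab => cacaaaccc
  | acaaacbcbbca => acaaacbcaa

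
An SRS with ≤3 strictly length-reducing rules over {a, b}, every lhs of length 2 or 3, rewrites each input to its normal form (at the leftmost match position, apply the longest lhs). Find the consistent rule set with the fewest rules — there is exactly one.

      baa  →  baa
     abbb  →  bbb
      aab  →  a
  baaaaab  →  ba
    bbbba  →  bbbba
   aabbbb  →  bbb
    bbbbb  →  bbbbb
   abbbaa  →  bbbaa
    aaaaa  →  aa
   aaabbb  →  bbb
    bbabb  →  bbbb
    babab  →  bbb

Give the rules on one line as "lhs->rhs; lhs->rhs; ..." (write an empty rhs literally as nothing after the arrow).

aaa->; aab->a; ab->b

  | baa
  | abbb => bbb
  | aab => a
  | baaaaab => baab => ba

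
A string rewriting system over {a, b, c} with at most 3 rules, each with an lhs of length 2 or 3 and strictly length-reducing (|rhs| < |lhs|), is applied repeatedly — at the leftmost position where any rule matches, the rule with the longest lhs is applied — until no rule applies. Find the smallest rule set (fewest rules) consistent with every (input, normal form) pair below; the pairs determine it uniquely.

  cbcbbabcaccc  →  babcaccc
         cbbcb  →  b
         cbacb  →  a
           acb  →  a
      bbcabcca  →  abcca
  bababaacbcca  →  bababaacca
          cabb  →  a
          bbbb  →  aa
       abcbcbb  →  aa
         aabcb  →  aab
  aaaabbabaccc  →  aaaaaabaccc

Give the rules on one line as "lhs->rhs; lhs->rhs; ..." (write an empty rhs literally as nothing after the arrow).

bb->a; cab->b; cb->

  | cbcbbabcaccc => cbbabcaccc => babcaccc
  | cbbcb => bcb => b
  | cbacb => acb => a
  | acb => a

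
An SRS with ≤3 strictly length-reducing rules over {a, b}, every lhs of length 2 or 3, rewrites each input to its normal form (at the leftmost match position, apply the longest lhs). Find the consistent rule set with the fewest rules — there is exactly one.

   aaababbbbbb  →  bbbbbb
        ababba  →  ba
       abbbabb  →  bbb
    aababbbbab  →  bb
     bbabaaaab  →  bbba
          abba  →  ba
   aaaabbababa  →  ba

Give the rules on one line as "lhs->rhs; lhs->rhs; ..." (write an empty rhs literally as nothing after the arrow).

  | aaababbbbbb => bababbbbbb => babbbbbb => bbbbbb
  | ababba => abba => ba
  | abbbabb => bbabb => bbb
  | aababbbbab => aabbbbab => abbbab => bbab => bb

aaa->ba; ab->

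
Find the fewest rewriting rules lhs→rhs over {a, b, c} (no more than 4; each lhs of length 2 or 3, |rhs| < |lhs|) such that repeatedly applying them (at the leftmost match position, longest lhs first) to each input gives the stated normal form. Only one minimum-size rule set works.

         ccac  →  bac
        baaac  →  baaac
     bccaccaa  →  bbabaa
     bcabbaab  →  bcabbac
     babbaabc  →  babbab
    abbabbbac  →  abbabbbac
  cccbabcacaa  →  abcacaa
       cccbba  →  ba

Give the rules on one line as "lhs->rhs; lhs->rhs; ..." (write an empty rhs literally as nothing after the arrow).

aab->ac; bcb->; cc->b

  | ccac => bac
  | baaac
  | bccaccaa => bbaccaa => bbabaa
  | bcabbaab => bcabbac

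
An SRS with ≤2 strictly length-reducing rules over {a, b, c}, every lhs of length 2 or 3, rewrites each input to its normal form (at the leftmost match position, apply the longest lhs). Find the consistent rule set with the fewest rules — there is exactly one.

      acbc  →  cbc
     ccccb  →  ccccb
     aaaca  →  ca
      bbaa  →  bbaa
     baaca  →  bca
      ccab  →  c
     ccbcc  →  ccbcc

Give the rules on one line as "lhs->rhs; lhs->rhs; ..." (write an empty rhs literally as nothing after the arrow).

ac->c; cab->

  | acbc => cbc
  | ccccb
  | aaaca => aaca => aca => ca
  | bbaa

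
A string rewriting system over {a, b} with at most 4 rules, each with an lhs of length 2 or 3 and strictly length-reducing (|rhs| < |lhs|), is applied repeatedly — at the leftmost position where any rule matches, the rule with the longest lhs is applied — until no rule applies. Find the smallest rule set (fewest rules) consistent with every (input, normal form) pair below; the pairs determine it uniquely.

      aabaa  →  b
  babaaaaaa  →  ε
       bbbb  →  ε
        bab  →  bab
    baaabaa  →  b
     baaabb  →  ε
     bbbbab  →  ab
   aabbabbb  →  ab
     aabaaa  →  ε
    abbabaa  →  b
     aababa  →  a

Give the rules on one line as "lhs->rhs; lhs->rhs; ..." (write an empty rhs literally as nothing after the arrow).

aa->; aaa->b; aba->ba; bb->

  | aabaa => baa => b
  | babaaaaaa => bbaaaaaa => aaaaaa => baaa => bb => ε
  | bbbb => bb => ε
  | bab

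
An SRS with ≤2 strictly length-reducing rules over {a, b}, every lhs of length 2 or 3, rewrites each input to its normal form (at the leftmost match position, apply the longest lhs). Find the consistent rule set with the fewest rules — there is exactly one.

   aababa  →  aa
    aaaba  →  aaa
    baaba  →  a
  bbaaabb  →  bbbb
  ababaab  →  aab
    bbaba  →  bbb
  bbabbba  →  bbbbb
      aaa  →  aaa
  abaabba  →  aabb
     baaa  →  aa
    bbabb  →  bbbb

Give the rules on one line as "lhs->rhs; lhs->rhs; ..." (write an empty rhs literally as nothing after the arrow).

  | aababa => aaba => aa
  | aaaba => aaa
  | baaba => aba => a
  | bbaaabb => bbaabb => bbabb => bbbb

ba->; bba->bb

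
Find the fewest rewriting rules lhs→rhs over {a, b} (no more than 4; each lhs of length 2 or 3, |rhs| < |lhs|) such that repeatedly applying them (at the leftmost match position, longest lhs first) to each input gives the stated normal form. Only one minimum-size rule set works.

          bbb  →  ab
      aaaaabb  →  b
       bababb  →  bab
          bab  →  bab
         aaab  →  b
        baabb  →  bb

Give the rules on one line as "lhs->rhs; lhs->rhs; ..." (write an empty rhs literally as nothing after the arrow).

aaa->; aab->; abb->; bbb->ab

  | bbb => ab
  | aaaaabb => aabb => b
  | bababb => bab
  | bab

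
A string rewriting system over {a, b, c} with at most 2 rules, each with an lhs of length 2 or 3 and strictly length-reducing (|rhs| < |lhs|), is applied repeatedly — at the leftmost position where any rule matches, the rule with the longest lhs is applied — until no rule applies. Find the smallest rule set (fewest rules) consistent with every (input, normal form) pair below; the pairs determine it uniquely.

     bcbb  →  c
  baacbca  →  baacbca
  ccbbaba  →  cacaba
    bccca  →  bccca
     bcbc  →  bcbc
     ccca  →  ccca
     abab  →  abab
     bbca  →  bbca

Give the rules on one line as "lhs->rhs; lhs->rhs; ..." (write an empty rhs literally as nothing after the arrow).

bac->c; cbb->ac

  | bcbb => bac => c
  | baacbca
  | ccbbaba => cacaba
  | bccca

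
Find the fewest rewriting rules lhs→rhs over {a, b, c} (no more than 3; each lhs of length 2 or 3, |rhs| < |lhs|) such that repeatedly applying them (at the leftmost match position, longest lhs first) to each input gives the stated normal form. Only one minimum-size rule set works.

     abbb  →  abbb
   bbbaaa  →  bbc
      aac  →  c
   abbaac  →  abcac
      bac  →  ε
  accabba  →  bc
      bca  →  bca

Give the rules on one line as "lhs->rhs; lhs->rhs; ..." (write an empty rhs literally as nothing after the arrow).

aa->; ba->c; cc->

  | abbb
  | bbbaaa => bbcaa => bbc
  | aac => c
  | abbaac => abcac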